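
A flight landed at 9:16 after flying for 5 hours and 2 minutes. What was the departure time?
Starting time: 9:16 = 556 total minutes past 12:00
Subtracting: 5 hours and 2 minutes = 302 minutes
556 - 302 = 254 minutes
= 4 hours and 14 minutes past 12:00 = 4:14

Final answer: 4:14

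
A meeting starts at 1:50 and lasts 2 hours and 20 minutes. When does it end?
Starting time: 1:50
Adding 20 minutes to 50 minutes: 50 + 20 = 70 minutes = 1 hour and 10 minutes
Adding 2 hours: 1 + 2 + 1 (carry) = 4
Final time: 4:10

Final answer: 4:10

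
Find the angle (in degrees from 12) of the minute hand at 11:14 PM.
The minute hand moves 6 degrees per minute.
At 11:14: 14 x 6 = 84 degrees

Final answer: 84 degrees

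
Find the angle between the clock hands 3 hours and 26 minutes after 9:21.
First find the time 3 hours and 26 minutes after 9:21.
Total minutes: 9 x 60 + 21 + 3 x 60 + 26 = 767.
767 mod 720 = 47 minutes = 12:47.
Now compute the angle at 12:47:
Hour hand: 0 x 30 + 47 x 0.5 = 23.5 degrees
Minute hand: 47 x 6 = 282 degrees
Difference: |23.5 - 282| = 258.5 degrees
Smaller angle: 360 - 258.5 = 101.5 degrees

Final answer: 101.5 degrees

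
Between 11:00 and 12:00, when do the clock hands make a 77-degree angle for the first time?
At t minutes past 11:00, the hour hand is at 30 x 11 + 0.5t degrees and the minute hand is at 6t degrees.
The smaller angle between them is 77 degrees when |30H - 5.5t| = 77 or |30H - 5.5t| = 283.
With H = 11, solve 30 x 11 - 5.5t = +/- target for each target:
  t = (30 x 11 - 77) / 5.5 = 46
  t = (30 x 11 + 77) / 5.5 = 74 (outside (0, 60))
  t = (30 x 11 - 283) / 5.5 = 8.55
  t = (30 x 11 + 283) / 5.5 = 111.45 (outside (0, 60))
Valid solutions in (0, 60): {8.55, 46} minutes.
The first occurrence is t = 8.55 minutes.
The hands form a 77-degree angle at 8.55 minutes past 11:00.

Final answer: 8.55 minutes past 11:00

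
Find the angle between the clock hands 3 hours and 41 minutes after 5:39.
First find the time 3 hours and 41 minutes after 5:39.
Total minutes: 5 x 60 + 39 + 3 x 60 + 41 = 560.
560 mod 720 = 560 minutes = 9:20.
Now compute the angle at 9:20:
Hour hand: 9 x 30 + 20 x 0.5 = 280 degrees
Minute hand: 20 x 6 = 120 degrees
Difference: |280 - 120| = 160 degrees
The angle is 160 degrees

Final answer: 160 degrees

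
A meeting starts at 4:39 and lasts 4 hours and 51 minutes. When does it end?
Starting time: 4:39
Adding 51 minutes to 39 minutes: 39 + 51 = 90 minutes = 1 hour and 30 minutes
Adding 4 hours: 4 + 4 + 1 (carry) = 9
Final time: 9:30

Final answer: 9:30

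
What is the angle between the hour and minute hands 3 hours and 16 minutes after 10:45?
First find the time 3 hours and 16 minutes after 10:45.
Total minutes: 10 x 60 + 45 + 3 x 60 + 16 = 841.
841 mod 720 = 121 minutes = 2:01.
Now compute the angle at 2:01:
Hour hand: 2 x 30 + 1 x 0.5 = 60.5 degrees
Minute hand: 1 x 6 = 6 degrees
Difference: |60.5 - 6| = 54.5 degrees
The angle is 54.5 degrees

Final answer: 54.5 degrees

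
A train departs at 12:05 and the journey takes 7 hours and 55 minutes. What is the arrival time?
Starting time: 12:05
Adding 55 minutes to 5 minutes: 5 + 55 = 60 minutes = 1 hour
Adding 7 hours: 12 + 7 + 1 (carry) = 20 - 12 = 8
Final time: 8:00

Final answer: 8:00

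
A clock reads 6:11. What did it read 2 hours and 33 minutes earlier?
Starting time: 6:11 = 371 total minutes past 12:00
Subtracting: 2 hours and 33 minutes = 153 minutes
371 - 153 = 218 minutes
= 3 hours and 38 minutes past 12:00 = 3:38

Final answer: 3:38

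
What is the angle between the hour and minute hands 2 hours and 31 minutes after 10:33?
First find the time 2 hours and 31 minutes after 10:33.
Total minutes: 10 x 60 + 33 + 2 x 60 + 31 = 784.
784 mod 720 = 64 minutes = 1:04.
Now compute the angle at 1:04:
Hour hand: 1 x 30 + 4 x 0.5 = 32 degrees
Minute hand: 4 x 6 = 24 degrees
Difference: |32 - 24| = 8 degrees
The angle is 8 degrees

Final answer: 8 degrees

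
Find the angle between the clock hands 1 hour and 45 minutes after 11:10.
First find the time 1 hour and 45 minutes after 11:10.
Total minutes: 11 x 60 + 10 + 1 x 60 + 45 = 775.
775 mod 720 = 55 minutes = 12:55.
Now compute the angle at 12:55:
Hour hand: 0 x 30 + 55 x 0.5 = 27.5 degrees
Minute hand: 55 x 6 = 330 degrees
Difference: |27.5 - 330| = 302.5 degrees
Smaller angle: 360 - 302.5 = 57.5 degrees

Final answer: 57.5 degrees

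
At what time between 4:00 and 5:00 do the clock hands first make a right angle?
At t minutes past 4:00, the hour hand is at 30 x 4 + 0.5t degrees and the minute hand is at 6t degrees.
The smaller angle between them is 90 degrees when |30H - 5.5t| = 90 or |30H - 5.5t| = 270.
With H = 4, solve 30 x 4 - 5.5t = +/- target for each target:
  t = (30 x 4 - 90) / 5.5 = 5.45
  t = (30 x 4 + 90) / 5.5 = 38.18
  t = (30 x 4 - 270) / 5.5 = -27.27 (outside (0, 60))
  t = (30 x 4 + 270) / 5.5 = 70.91 (outside (0, 60))
Valid solutions in (0, 60): {5.45, 38.18} minutes.
First occurrence: t = 5.45 minutes.
The hands are at right angles at 5.45 minutes past 4:00.

Final answer: 5.45 minutes past 4:00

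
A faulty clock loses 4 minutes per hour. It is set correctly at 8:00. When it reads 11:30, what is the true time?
For every 60 true minutes, the faulty clock advances 56 minutes, so 1 faulty-clock minute corresponds to 60/56 true minutes.
From 8:00 to 11:30 on the faulty dial is 210 minutes.
True elapsed: 210 x 60/56 = 225 minutes = 3 hours and 45 minutes.
True time: 8:00 + 3 hours and 45 minutes = 11:45.

Final answer: 11:45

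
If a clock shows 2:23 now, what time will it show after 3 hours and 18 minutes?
Starting time: 2:23
Adding 18 minutes to 23 minutes: 23 + 18 = 41 minutes
Adding 3 hours: 2 + 3 = 5
Final time: 5:41

Final answer: 5:41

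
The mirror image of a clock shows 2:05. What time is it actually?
Reflection across the vertical (12-6) axis maps a hand at angle A degrees to (360 - A) degrees, which sends a reading of T minutes past 12:00 to (720 - T) minutes past 12:00.
Mirror reads 2:05 = 125 minutes past 12:00.
Actual time: (720 - 125) mod 720 = 595 minutes = 9:55.

Final answer: 9:55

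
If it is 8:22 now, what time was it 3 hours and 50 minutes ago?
Starting time: 8:22 = 502 total minutes past 12:00
Subtracting: 3 hours and 50 minutes = 230 minutes
502 - 230 = 272 minutes
= 4 hours and 32 minutes past 12:00 = 4:32

Final answer: 4:32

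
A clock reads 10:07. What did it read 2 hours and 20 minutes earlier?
Starting time: 10:07 = 607 total minutes past 12:00
Subtracting: 2 hours and 20 minutes = 140 minutes
607 - 140 = 467 minutes
= 7 hours and 47 minutes past 12:00 = 7:47

Final answer: 7:47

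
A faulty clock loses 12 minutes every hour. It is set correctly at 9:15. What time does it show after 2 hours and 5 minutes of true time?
For every 60 true minutes, the faulty clock advances 60 - 12 = 48 minutes.
True elapsed: 2 hours and 5 minutes = 125 minutes.
Faulty clock advances: 125 x 48/60 = 100 minutes (drift: 25 minutes behind).
Shown time: 9:15 + 100 minutes = 10:55.

Final answer: 10:55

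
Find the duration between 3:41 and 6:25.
From 3:41 to 6:25:
(6 x 60 + 25) - (3 x 60 + 41) = 385 - 221 = 164 minutes
= 2 hours and 44 minutes

Final answer: 2 hours and 44 minutes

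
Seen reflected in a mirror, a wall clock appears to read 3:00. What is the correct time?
Reflection across the vertical (12-6) axis maps a hand at angle A degrees to (360 - A) degrees, which sends a reading of T minutes past 12:00 to (720 - T) minutes past 12:00.
Mirror reads 3:00 = 180 minutes past 12:00.
Actual time: (720 - 180) mod 720 = 540 minutes = 9:00.

Final answer: 9:00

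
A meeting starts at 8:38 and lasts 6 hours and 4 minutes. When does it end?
Starting time: 8:38
Adding 4 minutes to 38 minutes: 38 + 4 = 42 minutes
Adding 6 hours: 8 + 6 = 14 - 12 = 2
Final time: 2:42

Final answer: 2:42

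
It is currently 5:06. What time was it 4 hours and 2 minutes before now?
Starting time: 5:06 = 306 total minutes past 12:00
Subtracting: 4 hours and 2 minutes = 242 minutes
306 - 242 = 64 minutes
= 1 hour and 4 minutes past 12:00 = 1:04

Final answer: 1:04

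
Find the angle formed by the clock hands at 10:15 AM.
Hour hand position: 10 x 30 + 15 x 0.5 = 307.5 degrees
Minute hand position: 15 x 6 = 90 degrees
Difference: |307.5 - 90| = 217.5 degrees
Since 217.5 > 180, the smaller angle is 360 - 217.5 = 142.5 degrees

Final answer: 142.5 degrees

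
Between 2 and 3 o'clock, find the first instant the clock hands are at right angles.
At t minutes past 2:00, the hour hand is at 30 x 2 + 0.5t degrees and the minute hand is at 6t degrees.
The smaller angle between them is 90 degrees when |30H - 5.5t| = 90 or |30H - 5.5t| = 270.
With H = 2, solve 30 x 2 - 5.5t = +/- target for each target:
  t = (30 x 2 - 90) / 5.5 = -5.45 (outside (0, 60))
  t = (30 x 2 + 90) / 5.5 = 27.27
  t = (30 x 2 - 270) / 5.5 = -38.18 (outside (0, 60))
  t = (30 x 2 + 270) / 5.5 = 60 (outside (0, 60))
Valid solutions in (0, 60): {27.27} minutes.
First occurrence: t = 27.27 minutes.
The hands are at right angles at 27.27 minutes past 2:00.

Final answer: 27.27 minutes past 2:00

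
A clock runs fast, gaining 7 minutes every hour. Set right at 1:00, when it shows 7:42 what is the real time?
For every 60 true minutes, the faulty clock advances 67 minutes, so 1 faulty-clock minute corresponds to 60/67 true minutes.
From 1:00 to 7:42 on the faulty dial is 402 minutes.
True elapsed: 402 x 60/67 = 360 minutes = 6 hours.
True time: 1:00 + 6 hours = 7:00.

Final answer: 7:00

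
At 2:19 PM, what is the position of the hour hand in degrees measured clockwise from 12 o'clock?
The hour hand moves 30 degrees per hour and 0.5 degrees per minute.
At 2:19: (2) x 30 + 19 x 0.5 = 60 + 9.5 = 69.5 degrees

Final answer: 69.5 degrees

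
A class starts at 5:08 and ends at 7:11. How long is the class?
From 5:08 to 7:11:
(7 x 60 + 11) - (5 x 60 + 8) = 431 - 308 = 123 minutes
= 2 hours and 3 minutes

Final answer: 2 hours and 3 minutes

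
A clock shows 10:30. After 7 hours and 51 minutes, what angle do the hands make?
First find the time 7 hours and 51 minutes after 10:30.
Total minutes: 10 x 60 + 30 + 7 x 60 + 51 = 1101.
1101 mod 720 = 381 minutes = 6:21.
Now compute the angle at 6:21:
Hour hand: 6 x 30 + 21 x 0.5 = 190.5 degrees
Minute hand: 21 x 6 = 126 degrees
Difference: |190.5 - 126| = 64.5 degrees
The angle is 64.5 degrees

Final answer: 64.5 degrees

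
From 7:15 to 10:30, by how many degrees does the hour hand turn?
The hour hand moves 0.5 degrees per minute.
Time elapsed: 10:30 - 7:15 = 195 minutes
Angular displacement: 195 x 0.5 = 97.5 degrees

Final answer: 97.5 degrees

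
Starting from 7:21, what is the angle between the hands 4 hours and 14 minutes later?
First find the time 4 hours and 14 minutes after 7:21.
Total minutes: 7 x 60 + 21 + 4 x 60 + 14 = 695.
695 mod 720 = 695 minutes = 11:35.
Now compute the angle at 11:35:
Hour hand: 11 x 30 + 35 x 0.5 = 347.5 degrees
Minute hand: 35 x 6 = 210 degrees
Difference: |347.5 - 210| = 137.5 degrees
The angle is 137.5 degrees

Final answer: 137.5 degrees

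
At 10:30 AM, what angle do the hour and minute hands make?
Hour hand position: 10 x 30 + 30 x 0.5 = 315 degrees
Minute hand position: 30 x 6 = 180 degrees
Difference: |315 - 180| = 135 degrees
The angle between the hands is 135 degrees

Final answer: 135 degrees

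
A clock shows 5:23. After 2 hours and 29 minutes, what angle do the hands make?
First find the time 2 hours and 29 minutes after 5:23.
Total minutes: 5 x 60 + 23 + 2 x 60 + 29 = 472.
472 mod 720 = 472 minutes = 7:52.
Now compute the angle at 7:52:
Hour hand: 7 x 30 + 52 x 0.5 = 236 degrees
Minute hand: 52 x 6 = 312 degrees
Difference: |236 - 312| = 76 degrees
The angle is 76 degrees

Final answer: 76 degrees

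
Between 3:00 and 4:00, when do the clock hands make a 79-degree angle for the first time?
At t minutes past 3:00, the hour hand is at 30 x 3 + 0.5t degrees and the minute hand is at 6t degrees.
The smaller angle between them is 79 degrees when |30H - 5.5t| = 79 or |30H - 5.5t| = 281.
With H = 3, solve 30 x 3 - 5.5t = +/- target for each target:
  t = (30 x 3 - 79) / 5.5 = 2
  t = (30 x 3 + 79) / 5.5 = 30.73
  t = (30 x 3 - 281) / 5.5 = -34.73 (outside (0, 60))
  t = (30 x 3 + 281) / 5.5 = 67.45 (outside (0, 60))
Valid solutions in (0, 60): {2, 30.73} minutes.
The first occurrence is t = 2 minutes.
The hands form a 79-degree angle at 2 minutes past 3:00.

Final answer: 2 minutes past 3:00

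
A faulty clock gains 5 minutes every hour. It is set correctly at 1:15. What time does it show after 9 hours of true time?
For every 60 true minutes, the faulty clock advances 60 + 5 = 65 minutes.
True elapsed: 9 hours = 540 minutes.
Faulty clock advances: 540 x 65/60 = 585 minutes (drift: 45 minutes ahead).
Shown time: 1:15 + 585 minutes = 11:00.

Final answer: 11:00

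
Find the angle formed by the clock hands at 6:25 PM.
Hour hand position: 6 x 30 + 25 x 0.5 = 192.5 degrees
Minute hand position: 25 x 6 = 150 degrees
Difference: |192.5 - 150| = 42.5 degrees
The angle between the hands is 42.5 degrees

Final answer: 42.5 degrees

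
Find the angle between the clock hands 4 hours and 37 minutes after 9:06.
First find the time 4 hours and 37 minutes after 9:06.
Total minutes: 9 x 60 + 6 + 4 x 60 + 37 = 823.
823 mod 720 = 103 minutes = 1:43.
Now compute the angle at 1:43:
Hour hand: 1 x 30 + 43 x 0.5 = 51.5 degrees
Minute hand: 43 x 6 = 258 degrees
Difference: |51.5 - 258| = 206.5 degrees
Smaller angle: 360 - 206.5 = 153.5 degrees

Final answer: 153.5 degrees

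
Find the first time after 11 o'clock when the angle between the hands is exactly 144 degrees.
At t minutes past 11:00, the hour hand is at 30 x 11 + 0.5t degrees and the minute hand is at 6t degrees.
The smaller angle between them is 144 degrees when |30H - 5.5t| = 144 or |30H - 5.5t| = 216.
With H = 11, solve 30 x 11 - 5.5t = +/- target for each target:
  t = (30 x 11 - 144) / 5.5 = 33.82
  t = (30 x 11 + 144) / 5.5 = 86.18 (outside (0, 60))
  t = (30 x 11 - 216) / 5.5 = 20.73
  t = (30 x 11 + 216) / 5.5 = 99.27 (outside (0, 60))
Valid solutions in (0, 60): {20.73, 33.82} minutes.
The first occurrence is t = 20.73 minutes.
The hands form a 144-degree angle at 20.73 minutes past 11:00.

Final answer: 20.73 minutes past 11:00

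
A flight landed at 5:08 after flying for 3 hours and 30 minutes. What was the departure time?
Starting time: 5:08 = 308 total minutes past 12:00
Subtracting: 3 hours and 30 minutes = 210 minutes
308 - 210 = 98 minutes
= 1 hour and 38 minutes past 12:00 = 1:38

Final answer: 1:38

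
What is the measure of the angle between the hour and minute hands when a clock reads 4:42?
Hour hand position: 4 x 30 + 42 x 0.5 = 141 degrees
Minute hand position: 42 x 6 = 252 degrees
Difference: |141 - 252| = 111 degrees
The angle between the hands is 111 degrees

Final answer: 111 degrees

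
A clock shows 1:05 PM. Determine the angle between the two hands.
Hour hand position: 1 x 30 + 5 x 0.5 = 32.5 degrees
Minute hand position: 5 x 6 = 30 degrees
Difference: |32.5 - 30| = 2.5 degrees
The angle between the hands is 2.5 degrees

Final answer: 2.5 degrees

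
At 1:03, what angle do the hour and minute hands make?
Hour hand position: 1 x 30 + 3 x 0.5 = 31.5 degrees
Minute hand position: 3 x 6 = 18 degrees
Difference: |31.5 - 18| = 13.5 degrees
The angle between the hands is 13.5 degrees

Final answer: 13.5 degrees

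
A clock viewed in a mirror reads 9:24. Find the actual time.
Reflection across the vertical (12-6) axis maps a hand at angle A degrees to (360 - A) degrees, which sends a reading of T minutes past 12:00 to (720 - T) minutes past 12:00.
Mirror reads 9:24 = 564 minutes past 12:00.
Actual time: (720 - 564) mod 720 = 156 minutes = 2:36.

Final answer: 2:36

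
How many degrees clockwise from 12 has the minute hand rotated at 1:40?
The minute hand moves 6 degrees per minute.
At 1:40: 40 x 6 = 240 degrees

Final answer: 240 degrees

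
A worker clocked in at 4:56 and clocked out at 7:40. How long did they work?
From 4:56 to 7:40:
(7 x 60 + 40) - (4 x 60 + 56) = 460 - 296 = 164 minutes
= 2 hours and 44 minutes

Final answer: 2 hours and 44 minutes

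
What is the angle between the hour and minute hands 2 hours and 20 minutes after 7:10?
First find the time 2 hours and 20 minutes after 7:10.
Total minutes: 7 x 60 + 10 + 2 x 60 + 20 = 570.
570 mod 720 = 570 minutes = 9:30.
Now compute the angle at 9:30:
Hour hand: 9 x 30 + 30 x 0.5 = 285 degrees
Minute hand: 30 x 6 = 180 degrees
Difference: |285 - 180| = 105 degrees
The angle is 105 degrees

Final answer: 105 degrees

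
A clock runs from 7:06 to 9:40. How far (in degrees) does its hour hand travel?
The hour hand moves 0.5 degrees per minute.
Time elapsed: 9:40 - 7:06 = 154 minutes
Angular displacement: 154 x 0.5 = 77 degrees

Final answer: 77 degrees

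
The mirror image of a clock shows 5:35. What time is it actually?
Reflection across the vertical (12-6) axis maps a hand at angle A degrees to (360 - A) degrees, which sends a reading of T minutes past 12:00 to (720 - T) minutes past 12:00.
Mirror reads 5:35 = 335 minutes past 12:00.
Actual time: (720 - 335) mod 720 = 385 minutes = 6:25.

Final answer: 6:25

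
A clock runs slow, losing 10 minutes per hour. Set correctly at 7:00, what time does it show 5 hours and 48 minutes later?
For every 60 true minutes, the faulty clock advances 60 - 10 = 50 minutes.
True elapsed: 5 hours and 48 minutes = 348 minutes.
Faulty clock advances: 348 x 50/60 = 290 minutes (drift: 58 minutes behind).
Shown time: 7:00 + 290 minutes = 11:50.

Final answer: 11:50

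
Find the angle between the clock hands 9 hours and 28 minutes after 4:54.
First find the time 9 hours and 28 minutes after 4:54.
Total minutes: 4 x 60 + 54 + 9 x 60 + 28 = 862.
862 mod 720 = 142 minutes = 2:22.
Now compute the angle at 2:22:
Hour hand: 2 x 30 + 22 x 0.5 = 71 degrees
Minute hand: 22 x 6 = 132 degrees
Difference: |71 - 132| = 61 degrees
The angle is 61 degrees

Final answer: 61 degrees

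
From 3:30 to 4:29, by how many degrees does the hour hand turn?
The hour hand moves 0.5 degrees per minute.
Time elapsed: 4:29 - 3:30 = 59 minutes
Angular displacement: 59 x 0.5 = 29.5 degrees

Final answer: 29.5 degrees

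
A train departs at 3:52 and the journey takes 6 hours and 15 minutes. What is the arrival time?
Starting time: 3:52
Adding 15 minutes to 52 minutes: 52 + 15 = 67 minutes = 1 hour and 7 minutes
Adding 6 hours: 3 + 6 + 1 (carry) = 10
Final time: 10:07

Final answer: 10:07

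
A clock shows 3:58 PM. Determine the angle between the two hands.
Hour hand position: 3 x 30 + 58 x 0.5 = 119 degrees
Minute hand position: 58 x 6 = 348 degrees
Difference: |119 - 348| = 229 degrees
Since 229 > 180, the smaller angle is 360 - 229 = 131 degrees

Final answer: 131 degrees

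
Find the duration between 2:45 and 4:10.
From 2:45 to 4:10:
(4 x 60 + 10) - (2 x 60 + 45) = 250 - 165 = 85 minutes
= 1 hour and 25 minutes

Final answer: 1 hour and 25 minutes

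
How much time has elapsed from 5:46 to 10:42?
From 5:46 to 10:42:
(10 x 60 + 42) - (5 x 60 + 46) = 642 - 346 = 296 minutes
= 4 hours and 56 minutes

Final answer: 4 hours and 56 minutes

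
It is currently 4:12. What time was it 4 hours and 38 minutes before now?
Starting time: 4:12 = 252 total minutes past 12:00
Subtracting: 4 hours and 38 minutes = 278 minutes
252 - 278 = -26 (negative, add 12 hours = 720) = 694 minutes
= 11 hours and 34 minutes past 12:00 = 11:34

Final answer: 11:34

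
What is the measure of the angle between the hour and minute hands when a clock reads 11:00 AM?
Hour hand position: 11 x 30 + 0 x 0.5 = 330 degrees
Minute hand position: 0 x 6 = 0 degrees
Difference: |330 - 0| = 330 degrees
Since 330 > 180, the smaller angle is 360 - 330 = 30 degrees

Final answer: 30 degrees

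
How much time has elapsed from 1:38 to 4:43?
From 1:38 to 4:43:
(4 x 60 + 43) - (1 x 60 + 38) = 283 - 98 = 185 minutes
= 3 hours and 5 minutes

Final answer: 3 hours and 5 minutes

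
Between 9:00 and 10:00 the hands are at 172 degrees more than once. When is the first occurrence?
At t minutes past 9:00, the hour hand is at 30 x 9 + 0.5t degrees and the minute hand is at 6t degrees.
The smaller angle between them is 172 degrees when |30H - 5.5t| = 172 or |30H - 5.5t| = 188.
With H = 9, solve 30 x 9 - 5.5t = +/- target for each target:
  t = (30 x 9 - 172) / 5.5 = 17.82
  t = (30 x 9 + 172) / 5.5 = 80.36 (outside (0, 60))
  t = (30 x 9 - 188) / 5.5 = 14.91
  t = (30 x 9 + 188) / 5.5 = 83.27 (outside (0, 60))
Valid solutions in (0, 60): {14.91, 17.82} minutes.
The first occurrence is t = 14.91 minutes.
The hands form a 172-degree angle at 14.91 minutes past 9:00.

Final answer: 14.91 minutes past 9:00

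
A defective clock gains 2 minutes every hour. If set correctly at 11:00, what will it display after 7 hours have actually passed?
For every 60 true minutes, the faulty clock advances 60 + 2 = 62 minutes.
True elapsed: 7 hours = 420 minutes.
Faulty clock advances: 420 x 62/60 = 434 minutes (drift: 14 minutes ahead).
Shown time: 11:00 + 434 minutes = 6:14.

Final answer: 6:14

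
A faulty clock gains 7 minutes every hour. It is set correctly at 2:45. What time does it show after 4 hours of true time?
For every 60 true minutes, the faulty clock advances 60 + 7 = 67 minutes.
True elapsed: 4 hours = 240 minutes.
Faulty clock advances: 240 x 67/60 = 268 minutes (drift: 28 minutes ahead).
Shown time: 2:45 + 268 minutes = 7:13.

Final answer: 7:13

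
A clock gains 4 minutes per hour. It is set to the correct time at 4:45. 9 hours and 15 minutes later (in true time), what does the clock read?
For every 60 true minutes, the faulty clock advances 60 + 4 = 64 minutes.
True elapsed: 9 hours and 15 minutes = 555 minutes.
Faulty clock advances: 555 x 64/60 = 592 minutes (drift: 37 minutes ahead).
Shown time: 4:45 + 592 minutes = 2:37.

Final answer: 2:37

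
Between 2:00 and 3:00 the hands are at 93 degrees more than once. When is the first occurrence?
At t minutes past 2:00, the hour hand is at 30 x 2 + 0.5t degrees and the minute hand is at 6t degrees.
The smaller angle between them is 93 degrees when |30H - 5.5t| = 93 or |30H - 5.5t| = 267.
With H = 2, solve 30 x 2 - 5.5t = +/- target for each target:
  t = (30 x 2 - 93) / 5.5 = -6 (outside (0, 60))
  t = (30 x 2 + 93) / 5.5 = 27.82
  t = (30 x 2 - 267) / 5.5 = -37.64 (outside (0, 60))
  t = (30 x 2 + 267) / 5.5 = 59.45
Valid solutions in (0, 60): {27.82, 59.45} minutes.
The first occurrence is t = 27.82 minutes.
The hands form a 93-degree angle at 27.82 minutes past 2:00.

Final answer: 27.82 minutes past 2:00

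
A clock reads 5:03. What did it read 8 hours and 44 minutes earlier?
Starting time: 5:03 = 303 total minutes past 12:00
Subtracting: 8 hours and 44 minutes = 524 minutes
303 - 524 = -221 (negative, add 12 hours = 720) = 499 minutes
= 8 hours and 19 minutes past 12:00 = 8:19

Final answer: 8:19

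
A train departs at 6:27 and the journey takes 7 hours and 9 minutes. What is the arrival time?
Starting time: 6:27
Adding 9 minutes to 27 minutes: 27 + 9 = 36 minutes
Adding 7 hours: 6 + 7 = 13 - 12 = 1
Final time: 1:36

Final answer: 1:36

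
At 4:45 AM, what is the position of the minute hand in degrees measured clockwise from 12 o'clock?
The minute hand moves 6 degrees per minute.
At 4:45: 45 x 6 = 270 degrees

Final answer: 270 degrees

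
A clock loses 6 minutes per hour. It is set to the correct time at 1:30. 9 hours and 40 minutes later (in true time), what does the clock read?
For every 60 true minutes, the faulty clock advances 60 - 6 = 54 minutes.
True elapsed: 9 hours and 40 minutes = 580 minutes.
Faulty clock advances: 580 x 54/60 = 522 minutes (drift: 58 minutes behind).
Shown time: 1:30 + 522 minutes = 10:12.

Final answer: 10:12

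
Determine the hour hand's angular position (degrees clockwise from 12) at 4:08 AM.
The hour hand moves 30 degrees per hour and 0.5 degrees per minute.
At 4:08: (4) x 30 + 8 x 0.5 = 120 + 4 = 124 degrees

Final answer: 124 degrees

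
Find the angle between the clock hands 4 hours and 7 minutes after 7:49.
First find the time 4 hours and 7 minutes after 7:49.
Total minutes: 7 x 60 + 49 + 4 x 60 + 7 = 716.
716 mod 720 = 716 minutes = 11:56.
Now compute the angle at 11:56:
Hour hand: 11 x 30 + 56 x 0.5 = 358 degrees
Minute hand: 56 x 6 = 336 degrees
Difference: |358 - 336| = 22 degrees
The angle is 22 degrees

Final answer: 22 degrees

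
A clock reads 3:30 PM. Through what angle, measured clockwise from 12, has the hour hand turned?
The hour hand moves 30 degrees per hour and 0.5 degrees per minute.
At 3:30: (3) x 30 + 30 x 0.5 = 90 + 15 = 105 degrees

Final answer: 105 degrees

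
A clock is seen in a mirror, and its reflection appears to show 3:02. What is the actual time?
Reflection across the vertical (12-6) axis maps a hand at angle A degrees to (360 - A) degrees, which sends a reading of T minutes past 12:00 to (720 - T) minutes past 12:00.
Mirror reads 3:02 = 182 minutes past 12:00.
Actual time: (720 - 182) mod 720 = 538 minutes = 8:58.

Final answer: 8:58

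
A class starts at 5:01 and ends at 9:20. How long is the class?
From 5:01 to 9:20:
(9 x 60 + 20) - (5 x 60 + 1) = 560 - 301 = 259 minutes
= 4 hours and 19 minutes

Final answer: 4 hours and 19 minutes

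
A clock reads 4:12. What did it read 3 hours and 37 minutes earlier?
Starting time: 4:12 = 252 total minutes past 12:00
Subtracting: 3 hours and 37 minutes = 217 minutes
252 - 217 = 35 minutes
= 35 minutes past 12:00 = 12:35

Final answer: 12:35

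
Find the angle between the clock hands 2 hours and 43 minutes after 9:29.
First find the time 2 hours and 43 minutes after 9:29.
Total minutes: 9 x 60 + 29 + 2 x 60 + 43 = 732.
732 mod 720 = 12 minutes = 12:12.
Now compute the angle at 12:12:
Hour hand: 0 x 30 + 12 x 0.5 = 6 degrees
Minute hand: 12 x 6 = 72 degrees
Difference: |6 - 72| = 66 degrees
The angle is 66 degrees

Final answer: 66 degrees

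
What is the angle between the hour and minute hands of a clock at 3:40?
Hour hand position: 3 x 30 + 40 x 0.5 = 110 degrees
Minute hand position: 40 x 6 = 240 degrees
Difference: |110 - 240| = 130 degrees
The angle between the hands is 130 degrees

Final answer: 130 degrees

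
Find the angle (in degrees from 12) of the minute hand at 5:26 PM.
The minute hand moves 6 degrees per minute.
At 5:26: 26 x 6 = 156 degrees

Final answer: 156 degrees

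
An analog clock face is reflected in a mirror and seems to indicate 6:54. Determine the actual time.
Reflection across the vertical (12-6) axis maps a hand at angle A degrees to (360 - A) degrees, which sends a reading of T minutes past 12:00 to (720 - T) minutes past 12:00.
Mirror reads 6:54 = 414 minutes past 12:00.
Actual time: (720 - 414) mod 720 = 306 minutes = 5:06.

Final answer: 5:06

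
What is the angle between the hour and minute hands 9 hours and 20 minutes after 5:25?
First find the time 9 hours and 20 minutes after 5:25.
Total minutes: 5 x 60 + 25 + 9 x 60 + 20 = 885.
885 mod 720 = 165 minutes = 2:45.
Now compute the angle at 2:45:
Hour hand: 2 x 30 + 45 x 0.5 = 82.5 degrees
Minute hand: 45 x 6 = 270 degrees
Difference: |82.5 - 270| = 187.5 degrees
Smaller angle: 360 - 187.5 = 172.5 degrees

Final answer: 172.5 degrees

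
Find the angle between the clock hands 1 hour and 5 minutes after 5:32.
First find the time 1 hour and 5 minutes after 5:32.
Total minutes: 5 x 60 + 32 + 1 x 60 + 5 = 397.
397 mod 720 = 397 minutes = 6:37.
Now compute the angle at 6:37:
Hour hand: 6 x 30 + 37 x 0.5 = 198.5 degrees
Minute hand: 37 x 6 = 222 degrees
Difference: |198.5 - 222| = 23.5 degrees
The angle is 23.5 degrees

Final answer: 23.5 degrees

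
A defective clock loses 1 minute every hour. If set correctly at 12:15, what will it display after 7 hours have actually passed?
For every 60 true minutes, the faulty clock advances 60 - 1 = 59 minutes.
True elapsed: 7 hours = 420 minutes.
Faulty clock advances: 420 x 59/60 = 413 minutes (drift: 7 minutes behind).
Shown time: 12:15 + 413 minutes = 7:08.

Final answer: 7:08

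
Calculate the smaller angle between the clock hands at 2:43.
Hour hand position: 2 x 30 + 43 x 0.5 = 81.5 degrees
Minute hand position: 43 x 6 = 258 degrees
Difference: |81.5 - 258| = 176.5 degrees
The angle between the hands is 176.5 degrees

Final answer: 176.5 degrees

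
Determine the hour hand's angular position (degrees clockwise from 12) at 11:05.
The hour hand moves 30 degrees per hour and 0.5 degrees per minute.
At 11:05: (11) x 30 + 5 x 0.5 = 330 + 2.5 = 332.5 degrees

Final answer: 332.5 degrees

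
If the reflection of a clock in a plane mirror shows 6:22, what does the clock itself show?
Reflection across the vertical (12-6) axis maps a hand at angle A degrees to (360 - A) degrees, which sends a reading of T minutes past 12:00 to (720 - T) minutes past 12:00.
Mirror reads 6:22 = 382 minutes past 12:00.
Actual time: (720 - 382) mod 720 = 338 minutes = 5:38.

Final answer: 5:38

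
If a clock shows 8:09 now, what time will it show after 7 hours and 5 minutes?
Starting time: 8:09
Adding 5 minutes to 9 minutes: 9 + 5 = 14 minutes
Adding 7 hours: 8 + 7 = 15 - 12 = 3
Final time: 3:14

Final answer: 3:14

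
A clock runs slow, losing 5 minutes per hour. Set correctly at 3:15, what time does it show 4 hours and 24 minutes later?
For every 60 true minutes, the faulty clock advances 60 - 5 = 55 minutes.
True elapsed: 4 hours and 24 minutes = 264 minutes.
Faulty clock advances: 264 x 55/60 = 242 minutes (drift: 22 minutes behind).
Shown time: 3:15 + 242 minutes = 7:17.

Final answer: 7:17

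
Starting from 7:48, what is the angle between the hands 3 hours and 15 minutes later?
First find the time 3 hours and 15 minutes after 7:48.
Total minutes: 7 x 60 + 48 + 3 x 60 + 15 = 663.
663 mod 720 = 663 minutes = 11:03.
Now compute the angle at 11:03:
Hour hand: 11 x 30 + 3 x 0.5 = 331.5 degrees
Minute hand: 3 x 6 = 18 degrees
Difference: |331.5 - 18| = 313.5 degrees
Smaller angle: 360 - 313.5 = 46.5 degrees

Final answer: 46.5 degrees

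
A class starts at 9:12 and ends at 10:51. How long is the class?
From 9:12 to 10:51:
(10 x 60 + 51) - (9 x 60 + 12) = 651 - 552 = 99 minutes
= 1 hour and 39 minutes

Final answer: 1 hour and 39 minutes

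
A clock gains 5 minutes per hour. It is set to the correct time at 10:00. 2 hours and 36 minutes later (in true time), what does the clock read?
For every 60 true minutes, the faulty clock advances 60 + 5 = 65 minutes.
True elapsed: 2 hours and 36 minutes = 156 minutes.
Faulty clock advances: 156 x 65/60 = 169 minutes (drift: 13 minutes ahead).
Shown time: 10:00 + 169 minutes = 12:49.

Final answer: 12:49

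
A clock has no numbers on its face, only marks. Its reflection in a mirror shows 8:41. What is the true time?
Reflection across the vertical (12-6) axis maps a hand at angle A degrees to (360 - A) degrees, which sends a reading of T minutes past 12:00 to (720 - T) minutes past 12:00.
Mirror reads 8:41 = 521 minutes past 12:00.
Actual time: (720 - 521) mod 720 = 199 minutes = 3:19.

Final answer: 3:19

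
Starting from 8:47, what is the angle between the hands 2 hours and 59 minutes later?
First find the time 2 hours and 59 minutes after 8:47.
Total minutes: 8 x 60 + 47 + 2 x 60 + 59 = 706.
706 mod 720 = 706 minutes = 11:46.
Now compute the angle at 11:46:
Hour hand: 11 x 30 + 46 x 0.5 = 353 degrees
Minute hand: 46 x 6 = 276 degrees
Difference: |353 - 276| = 77 degrees
The angle is 77 degrees

Final answer: 77 degrees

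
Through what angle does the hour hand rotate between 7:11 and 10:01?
The hour hand moves 0.5 degrees per minute.
Time elapsed: 10:01 - 7:11 = 170 minutes
Angular displacement: 170 x 0.5 = 85 degrees

Final answer: 85 degrees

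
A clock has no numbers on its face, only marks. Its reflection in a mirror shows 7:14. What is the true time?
Reflection across the vertical (12-6) axis maps a hand at angle A degrees to (360 - A) degrees, which sends a reading of T minutes past 12:00 to (720 - T) minutes past 12:00.
Mirror reads 7:14 = 434 minutes past 12:00.
Actual time: (720 - 434) mod 720 = 286 minutes = 4:46.

Final answer: 4:46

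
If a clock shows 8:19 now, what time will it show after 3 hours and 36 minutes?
Starting time: 8:19
Adding 36 minutes to 19 minutes: 19 + 36 = 55 minutes
Adding 3 hours: 8 + 3 = 11
Final time: 11:55

Final answer: 11:55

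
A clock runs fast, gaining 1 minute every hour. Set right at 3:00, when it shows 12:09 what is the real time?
For every 60 true minutes, the faulty clock advances 61 minutes, so 1 faulty-clock minute corresponds to 60/61 true minutes.
From 3:00 to 12:09 on the faulty dial is 549 minutes.
True elapsed: 549 x 60/61 = 540 minutes = 9 hours.
True time: 3:00 + 9 hours = 12:00.

Final answer: 12:00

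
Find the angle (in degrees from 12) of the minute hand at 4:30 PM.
The minute hand moves 6 degrees per minute.
At 4:30: 30 x 6 = 180 degrees

Final answer: 180 degrees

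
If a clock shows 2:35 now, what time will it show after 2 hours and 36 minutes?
Starting time: 2:35
Adding 36 minutes to 35 minutes: 35 + 36 = 71 minutes = 1 hour and 11 minutes
Adding 2 hours: 2 + 2 + 1 (carry) = 5
Final time: 5:11

Final answer: 5:11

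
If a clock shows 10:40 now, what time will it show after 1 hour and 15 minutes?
Starting time: 10:40
Adding 15 minutes to 40 minutes: 40 + 15 = 55 minutes
Adding 1 hour: 10 + 1 = 11
Final time: 11:55

Final answer: 11:55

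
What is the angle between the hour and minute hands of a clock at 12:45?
Hour hand position: 0 x 30 + 45 x 0.5 = 22.5 degrees
Minute hand position: 45 x 6 = 270 degrees
Difference: |22.5 - 270| = 247.5 degrees
Since 247.5 > 180, the smaller angle is 360 - 247.5 = 112.5 degrees

Final answer: 112.5 degrees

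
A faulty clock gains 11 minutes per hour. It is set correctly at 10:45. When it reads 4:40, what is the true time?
For every 60 true minutes, the faulty clock advances 71 minutes, so 1 faulty-clock minute corresponds to 60/71 true minutes.
From 10:45 to 4:40 on the faulty dial is 355 minutes.
True elapsed: 355 x 60/71 = 300 minutes = 5 hours.
True time: 10:45 + 5 hours = 3:45.

Final answer: 3:45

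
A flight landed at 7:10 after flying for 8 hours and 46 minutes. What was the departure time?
Starting time: 7:10 = 430 total minutes past 12:00
Subtracting: 8 hours and 46 minutes = 526 minutes
430 - 526 = -96 (negative, add 12 hours = 720) = 624 minutes
= 10 hours and 24 minutes past 12:00 = 10:24

Final answer: 10:24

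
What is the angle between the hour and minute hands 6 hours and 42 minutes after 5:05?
First find the time 6 hours and 42 minutes after 5:05.
Total minutes: 5 x 60 + 5 + 6 x 60 + 42 = 707.
707 mod 720 = 707 minutes = 11:47.
Now compute the angle at 11:47:
Hour hand: 11 x 30 + 47 x 0.5 = 353.5 degrees
Minute hand: 47 x 6 = 282 degrees
Difference: |353.5 - 282| = 71.5 degrees
The angle is 71.5 degrees

Final answer: 71.5 degrees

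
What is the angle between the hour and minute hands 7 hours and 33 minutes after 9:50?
First find the time 7 hours and 33 minutes after 9:50.
Total minutes: 9 x 60 + 50 + 7 x 60 + 33 = 1043.
1043 mod 720 = 323 minutes = 5:23.
Now compute the angle at 5:23:
Hour hand: 5 x 30 + 23 x 0.5 = 161.5 degrees
Minute hand: 23 x 6 = 138 degrees
Difference: |161.5 - 138| = 23.5 degrees
The angle is 23.5 degrees

Final answer: 23.5 degrees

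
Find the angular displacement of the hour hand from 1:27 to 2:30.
The hour hand moves 0.5 degrees per minute.
Time elapsed: 2:30 - 1:27 = 63 minutes
Angular displacement: 63 x 0.5 = 31.5 degrees

Final answer: 31.5 degrees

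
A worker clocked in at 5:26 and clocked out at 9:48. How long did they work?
From 5:26 to 9:48:
(9 x 60 + 48) - (5 x 60 + 26) = 588 - 326 = 262 minutes
= 4 hours and 22 minutes

Final answer: 4 hours and 22 minutes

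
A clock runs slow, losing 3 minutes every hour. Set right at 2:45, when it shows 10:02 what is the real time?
For every 60 true minutes, the faulty clock advances 57 minutes, so 1 faulty-clock minute corresponds to 60/57 true minutes.
From 2:45 to 10:02 on the faulty dial is 437 minutes.
True elapsed: 437 x 60/57 = 460 minutes = 7 hours and 40 minutes.
True time: 2:45 + 7 hours and 40 minutes = 10:25.

Final answer: 10:25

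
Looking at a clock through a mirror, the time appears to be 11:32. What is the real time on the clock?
Reflection across the vertical (12-6) axis maps a hand at angle A degrees to (360 - A) degrees, which sends a reading of T minutes past 12:00 to (720 - T) minutes past 12:00.
Mirror reads 11:32 = 692 minutes past 12:00.
Actual time: (720 - 692) mod 720 = 28 minutes = 12:28.

Final answer: 12:28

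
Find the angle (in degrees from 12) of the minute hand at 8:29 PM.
The minute hand moves 6 degrees per minute.
At 8:29: 29 x 6 = 174 degrees

Final answer: 174 degrees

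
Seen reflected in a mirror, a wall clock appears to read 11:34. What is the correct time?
Reflection across the vertical (12-6) axis maps a hand at angle A degrees to (360 - A) degrees, which sends a reading of T minutes past 12:00 to (720 - T) minutes past 12:00.
Mirror reads 11:34 = 694 minutes past 12:00.
Actual time: (720 - 694) mod 720 = 26 minutes = 12:26.

Final answer: 12:26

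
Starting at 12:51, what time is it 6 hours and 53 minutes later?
Starting time: 12:51
Adding 53 minutes to 51 minutes: 51 + 53 = 104 minutes = 1 hour and 44 minutes
Adding 6 hours: 12 + 6 + 1 (carry) = 19 - 12 = 7
Final time: 7:44

Final answer: 7:44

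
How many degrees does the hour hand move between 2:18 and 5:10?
The hour hand moves 0.5 degrees per minute.
Time elapsed: 5:10 - 2:18 = 172 minutes
Angular displacement: 172 x 0.5 = 86 degrees

Final answer: 86 degrees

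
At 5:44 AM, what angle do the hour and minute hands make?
Hour hand position: 5 x 30 + 44 x 0.5 = 172 degrees
Minute hand position: 44 x 6 = 264 degrees
Difference: |172 - 264| = 92 degrees
The angle between the hands is 92 degrees

Final answer: 92 degrees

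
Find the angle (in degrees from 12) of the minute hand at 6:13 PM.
The minute hand moves 6 degrees per minute.
At 6:13: 13 x 6 = 78 degrees

Final answer: 78 degrees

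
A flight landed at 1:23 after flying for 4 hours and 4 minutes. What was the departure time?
Starting time: 1:23 = 83 total minutes past 12:00
Subtracting: 4 hours and 4 minutes = 244 minutes
83 - 244 = -161 (negative, add 12 hours = 720) = 559 minutes
= 9 hours and 19 minutes past 12:00 = 9:19

Final answer: 9:19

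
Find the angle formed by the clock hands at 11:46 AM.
Hour hand position: 11 x 30 + 46 x 0.5 = 353 degrees
Minute hand position: 46 x 6 = 276 degrees
Difference: |353 - 276| = 77 degrees
The angle between the hands is 77 degrees

Final answer: 77 degrees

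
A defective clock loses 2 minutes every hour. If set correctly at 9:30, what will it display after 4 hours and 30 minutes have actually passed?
For every 60 true minutes, the faulty clock advances 60 - 2 = 58 minutes.
True elapsed: 4 hours and 30 minutes = 270 minutes.
Faulty clock advances: 270 x 58/60 = 261 minutes (drift: 9 minutes behind).
Shown time: 9:30 + 261 minutes = 1:51.

Final answer: 1:51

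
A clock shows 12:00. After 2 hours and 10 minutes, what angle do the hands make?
First find the time 2 hours and 10 minutes after 12:00.
Total minutes: 12 x 60 + 0 + 2 x 60 + 10 = 850.
850 mod 720 = 130 minutes = 2:10.
Now compute the angle at 2:10:
Hour hand: 2 x 30 + 10 x 0.5 = 65 degrees
Minute hand: 10 x 6 = 60 degrees
Difference: |65 - 60| = 5 degrees
The angle is 5 degrees

Final answer: 5 degrees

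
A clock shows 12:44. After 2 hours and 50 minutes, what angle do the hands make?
First find the time 2 hours and 50 minutes after 12:44.
Total minutes: 12 x 60 + 44 + 2 x 60 + 50 = 934.
934 mod 720 = 214 minutes = 3:34.
Now compute the angle at 3:34:
Hour hand: 3 x 30 + 34 x 0.5 = 107 degrees
Minute hand: 34 x 6 = 204 degrees
Difference: |107 - 204| = 97 degrees
The angle is 97 degrees

Final answer: 97 degrees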